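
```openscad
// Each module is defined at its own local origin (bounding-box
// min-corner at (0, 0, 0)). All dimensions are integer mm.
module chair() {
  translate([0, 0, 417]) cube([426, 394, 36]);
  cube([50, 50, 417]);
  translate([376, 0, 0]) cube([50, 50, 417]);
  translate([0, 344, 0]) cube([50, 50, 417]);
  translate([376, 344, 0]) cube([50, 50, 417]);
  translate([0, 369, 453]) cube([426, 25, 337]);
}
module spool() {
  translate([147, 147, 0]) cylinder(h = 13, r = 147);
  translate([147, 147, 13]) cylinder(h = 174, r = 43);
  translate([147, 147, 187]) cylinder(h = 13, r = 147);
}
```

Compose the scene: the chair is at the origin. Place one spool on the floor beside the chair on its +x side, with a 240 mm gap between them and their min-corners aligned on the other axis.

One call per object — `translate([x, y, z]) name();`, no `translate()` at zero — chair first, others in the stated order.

chair();
translate([666, 0, 0]) spool();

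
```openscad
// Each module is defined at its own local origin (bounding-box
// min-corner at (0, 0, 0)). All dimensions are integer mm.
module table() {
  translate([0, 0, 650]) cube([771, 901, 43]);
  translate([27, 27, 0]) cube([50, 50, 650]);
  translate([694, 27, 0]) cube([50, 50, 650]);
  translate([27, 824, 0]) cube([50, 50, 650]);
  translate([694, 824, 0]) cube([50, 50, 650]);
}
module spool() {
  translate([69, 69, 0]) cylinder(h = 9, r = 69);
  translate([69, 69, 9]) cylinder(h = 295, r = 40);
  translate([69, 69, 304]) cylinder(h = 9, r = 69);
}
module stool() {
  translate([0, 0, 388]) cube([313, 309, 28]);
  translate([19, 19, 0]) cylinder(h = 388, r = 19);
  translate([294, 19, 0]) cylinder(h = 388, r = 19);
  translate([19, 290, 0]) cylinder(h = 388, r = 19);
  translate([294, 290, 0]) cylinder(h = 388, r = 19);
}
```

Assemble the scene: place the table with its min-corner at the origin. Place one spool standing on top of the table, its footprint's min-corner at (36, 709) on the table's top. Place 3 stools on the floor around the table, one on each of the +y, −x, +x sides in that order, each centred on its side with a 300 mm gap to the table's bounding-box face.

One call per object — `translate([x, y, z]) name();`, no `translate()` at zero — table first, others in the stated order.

table();
translate([36, 709, 693]) spool();
translate([229, 1201, 0]) stool();
translate([-613, 296, 0]) stool();
translate([1071, 296, 0]) stool();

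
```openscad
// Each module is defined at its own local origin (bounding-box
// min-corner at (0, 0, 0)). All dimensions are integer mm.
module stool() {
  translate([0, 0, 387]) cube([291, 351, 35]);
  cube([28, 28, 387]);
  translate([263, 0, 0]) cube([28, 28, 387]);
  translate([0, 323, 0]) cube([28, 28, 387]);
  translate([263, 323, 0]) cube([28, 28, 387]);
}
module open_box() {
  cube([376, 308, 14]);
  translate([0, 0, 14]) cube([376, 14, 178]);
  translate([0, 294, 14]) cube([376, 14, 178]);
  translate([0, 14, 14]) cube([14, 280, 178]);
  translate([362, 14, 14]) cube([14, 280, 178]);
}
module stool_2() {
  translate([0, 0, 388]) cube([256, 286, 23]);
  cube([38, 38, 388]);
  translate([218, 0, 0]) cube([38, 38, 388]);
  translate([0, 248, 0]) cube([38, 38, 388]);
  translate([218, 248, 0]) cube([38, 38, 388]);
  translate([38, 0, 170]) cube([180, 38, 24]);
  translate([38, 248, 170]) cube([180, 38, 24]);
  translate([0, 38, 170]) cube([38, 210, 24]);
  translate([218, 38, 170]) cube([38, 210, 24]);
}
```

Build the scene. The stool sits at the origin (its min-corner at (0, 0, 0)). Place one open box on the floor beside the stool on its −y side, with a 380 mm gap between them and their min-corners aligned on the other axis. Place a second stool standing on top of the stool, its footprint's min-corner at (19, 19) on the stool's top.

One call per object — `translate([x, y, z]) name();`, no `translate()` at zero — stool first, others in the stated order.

stool();
translate([0, -688, 0]) open_box();
translate([19, 19, 422]) stool_2();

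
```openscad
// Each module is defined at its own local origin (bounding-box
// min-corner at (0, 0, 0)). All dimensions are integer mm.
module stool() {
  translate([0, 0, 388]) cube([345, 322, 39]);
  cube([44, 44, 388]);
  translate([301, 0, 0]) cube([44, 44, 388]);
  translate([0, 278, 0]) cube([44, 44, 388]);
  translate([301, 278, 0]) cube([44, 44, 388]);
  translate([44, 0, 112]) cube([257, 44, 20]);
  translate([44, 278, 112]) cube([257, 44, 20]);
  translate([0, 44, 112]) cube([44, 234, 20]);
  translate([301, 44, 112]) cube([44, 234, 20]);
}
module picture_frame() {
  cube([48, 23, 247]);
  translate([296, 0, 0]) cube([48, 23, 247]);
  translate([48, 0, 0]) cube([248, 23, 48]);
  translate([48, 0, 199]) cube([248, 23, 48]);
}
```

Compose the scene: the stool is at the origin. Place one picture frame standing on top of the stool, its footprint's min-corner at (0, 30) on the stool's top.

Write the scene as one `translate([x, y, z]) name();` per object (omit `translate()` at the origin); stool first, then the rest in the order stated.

stool();
translate([0, 30, 427]) picture_frame();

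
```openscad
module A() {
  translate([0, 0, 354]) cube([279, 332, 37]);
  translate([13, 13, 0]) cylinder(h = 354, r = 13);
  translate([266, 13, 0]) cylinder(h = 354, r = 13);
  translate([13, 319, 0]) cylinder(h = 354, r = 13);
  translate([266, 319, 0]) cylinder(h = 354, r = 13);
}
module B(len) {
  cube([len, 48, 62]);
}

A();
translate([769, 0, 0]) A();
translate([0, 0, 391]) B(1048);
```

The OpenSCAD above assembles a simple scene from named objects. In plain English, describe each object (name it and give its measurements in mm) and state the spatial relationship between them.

A is a four-legged stool. The seat is 279×332 mm, 37 mm thick, top at z = 391 mm. It stands on four round legs, each 26 mm in diameter, from z = 0 to the seat underside, each leg's axis is inset half a diameter from the nearest pair of seat edges (so the leg's bounding box is flush with the corner).

B is a rectangular beam 1048 mm long (x), 48 mm deep (y), 62 mm thick (z).

The beam spans the tops of two stools placed 490 mm apart, resting at z = 391 mm.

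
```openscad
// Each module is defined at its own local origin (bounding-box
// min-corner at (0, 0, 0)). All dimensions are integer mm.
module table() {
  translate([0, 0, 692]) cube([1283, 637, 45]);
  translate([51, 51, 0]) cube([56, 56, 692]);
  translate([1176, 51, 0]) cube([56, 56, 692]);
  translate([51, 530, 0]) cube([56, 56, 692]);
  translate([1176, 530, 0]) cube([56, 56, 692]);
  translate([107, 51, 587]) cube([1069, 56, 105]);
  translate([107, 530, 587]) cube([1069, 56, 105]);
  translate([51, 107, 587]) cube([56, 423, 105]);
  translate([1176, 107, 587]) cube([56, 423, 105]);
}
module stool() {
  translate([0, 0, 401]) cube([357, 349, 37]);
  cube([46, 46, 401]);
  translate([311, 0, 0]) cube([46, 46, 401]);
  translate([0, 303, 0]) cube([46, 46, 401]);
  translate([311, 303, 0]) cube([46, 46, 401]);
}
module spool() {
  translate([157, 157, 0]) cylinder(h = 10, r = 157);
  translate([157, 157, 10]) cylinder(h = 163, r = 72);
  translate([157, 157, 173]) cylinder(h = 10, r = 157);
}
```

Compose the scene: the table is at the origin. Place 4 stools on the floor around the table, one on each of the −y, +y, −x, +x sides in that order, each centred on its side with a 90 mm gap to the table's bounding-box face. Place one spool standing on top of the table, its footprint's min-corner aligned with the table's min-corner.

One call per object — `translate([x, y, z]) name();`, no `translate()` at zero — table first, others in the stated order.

table();
translate([463, -439, 0]) stool();
translate([463, 727, 0]) stool();
translate([-447, 144, 0]) stool();
translate([1373, 144, 0]) stool();
translate([0, 0, 737]) spool();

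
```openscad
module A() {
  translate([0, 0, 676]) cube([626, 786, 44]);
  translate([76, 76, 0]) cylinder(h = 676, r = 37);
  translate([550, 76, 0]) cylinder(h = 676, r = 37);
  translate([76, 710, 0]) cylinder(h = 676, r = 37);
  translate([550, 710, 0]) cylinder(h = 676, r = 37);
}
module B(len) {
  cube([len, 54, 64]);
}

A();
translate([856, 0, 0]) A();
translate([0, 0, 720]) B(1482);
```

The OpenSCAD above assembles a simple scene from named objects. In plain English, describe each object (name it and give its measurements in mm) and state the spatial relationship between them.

A is a rectangular dining table. The top is 626×786×44 mm with its upper surface at z = 720 mm. It stands on four round legs of 74 mm diameter, each leg's bounding box inset 39 mm from the nearest pair of top edges, running from the floor to the underside of the top.

B is a rectangular beam 1482 mm long (x), 54 mm deep (y), 64 mm thick (z).

The beam spans the tops of two tables placed 230 mm apart, resting at z = 720 mm.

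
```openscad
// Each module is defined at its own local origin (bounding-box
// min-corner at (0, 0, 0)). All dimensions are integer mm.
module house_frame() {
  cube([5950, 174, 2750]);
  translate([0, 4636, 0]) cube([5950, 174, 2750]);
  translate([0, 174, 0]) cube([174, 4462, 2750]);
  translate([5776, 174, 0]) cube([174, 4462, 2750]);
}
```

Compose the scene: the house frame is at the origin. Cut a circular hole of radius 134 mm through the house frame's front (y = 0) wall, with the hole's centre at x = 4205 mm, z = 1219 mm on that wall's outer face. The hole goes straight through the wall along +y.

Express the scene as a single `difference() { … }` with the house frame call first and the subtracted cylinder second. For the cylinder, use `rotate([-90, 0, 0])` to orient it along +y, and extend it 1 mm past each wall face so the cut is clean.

difference() {
  house_frame();
  translate([4205, -1, 1219]) rotate([-90, 0, 0]) cylinder(h = 176, r = 134);
}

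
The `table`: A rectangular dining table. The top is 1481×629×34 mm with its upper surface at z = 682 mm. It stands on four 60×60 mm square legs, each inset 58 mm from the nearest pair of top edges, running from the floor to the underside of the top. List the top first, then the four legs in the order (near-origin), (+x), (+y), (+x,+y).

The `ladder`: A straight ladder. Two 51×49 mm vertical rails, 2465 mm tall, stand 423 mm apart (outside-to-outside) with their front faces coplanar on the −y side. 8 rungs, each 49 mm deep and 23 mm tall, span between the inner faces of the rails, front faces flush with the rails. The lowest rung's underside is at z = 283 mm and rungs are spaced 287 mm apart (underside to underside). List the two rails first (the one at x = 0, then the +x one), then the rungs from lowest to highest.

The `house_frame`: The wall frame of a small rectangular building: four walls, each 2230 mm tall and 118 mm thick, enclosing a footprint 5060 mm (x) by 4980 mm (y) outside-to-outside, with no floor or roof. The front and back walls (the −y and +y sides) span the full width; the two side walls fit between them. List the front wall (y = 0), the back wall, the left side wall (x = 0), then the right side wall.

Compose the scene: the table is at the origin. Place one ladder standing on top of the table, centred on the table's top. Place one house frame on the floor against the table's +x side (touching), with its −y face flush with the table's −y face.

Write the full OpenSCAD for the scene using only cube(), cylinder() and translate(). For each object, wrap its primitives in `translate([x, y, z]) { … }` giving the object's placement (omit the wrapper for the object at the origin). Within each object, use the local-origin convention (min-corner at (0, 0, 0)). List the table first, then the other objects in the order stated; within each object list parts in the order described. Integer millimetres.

translate([0, 0, 648]) cube([1481, 629, 34]);
translate([58, 58, 0]) cube([60, 60, 648]);
translate([1363, 58, 0]) cube([60, 60, 648]);
translate([58, 511, 0]) cube([60, 60, 648]);
translate([1363, 511, 0]) cube([60, 60, 648]);
translate([529, 290, 682]) {
  cube([51, 49, 2465]);
  translate([372, 0, 0]) cube([51, 49, 2465]);
  translate([51, 0, 283]) cube([321, 49, 23]);
  translate([51, 0, 570]) cube([321, 49, 23]);
  translate([51, 0, 857]) cube([321, 49, 23]);
  translate([51, 0, 1144]) cube([321, 49, 23]);
  translate([51, 0, 1431]) cube([321, 49, 23]);
  translate([51, 0, 1718]) cube([321, 49, 23]);
  translate([51, 0, 2005]) cube([321, 49, 23]);
  translate([51, 0, 2292]) cube([321, 49, 23]);
}
translate([1481, 0, 0]) {
  cube([5060, 118, 2230]);
  translate([0, 4862, 0]) cube([5060, 118, 2230]);
  translate([0, 118, 0]) cube([118, 4744, 2230]);
  translate([4942, 118, 0]) cube([118, 4744, 2230]);
}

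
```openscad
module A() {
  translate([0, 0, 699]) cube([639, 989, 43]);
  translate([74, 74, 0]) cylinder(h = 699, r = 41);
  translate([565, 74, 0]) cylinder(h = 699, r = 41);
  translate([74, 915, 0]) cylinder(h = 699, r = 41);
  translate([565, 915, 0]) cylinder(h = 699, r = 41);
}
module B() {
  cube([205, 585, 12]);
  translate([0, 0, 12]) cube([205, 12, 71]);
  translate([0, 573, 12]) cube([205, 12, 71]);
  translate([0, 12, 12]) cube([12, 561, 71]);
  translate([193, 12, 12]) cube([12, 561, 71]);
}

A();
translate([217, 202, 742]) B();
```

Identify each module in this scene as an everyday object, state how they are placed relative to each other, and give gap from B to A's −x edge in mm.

A is a table. B is an open box. The open box is on top of the table, centred. The gap from the open box to the table's −x edge is 217 mm.

The open box's min-x is at 217; the table's min-x is 0; gap = 217 mm.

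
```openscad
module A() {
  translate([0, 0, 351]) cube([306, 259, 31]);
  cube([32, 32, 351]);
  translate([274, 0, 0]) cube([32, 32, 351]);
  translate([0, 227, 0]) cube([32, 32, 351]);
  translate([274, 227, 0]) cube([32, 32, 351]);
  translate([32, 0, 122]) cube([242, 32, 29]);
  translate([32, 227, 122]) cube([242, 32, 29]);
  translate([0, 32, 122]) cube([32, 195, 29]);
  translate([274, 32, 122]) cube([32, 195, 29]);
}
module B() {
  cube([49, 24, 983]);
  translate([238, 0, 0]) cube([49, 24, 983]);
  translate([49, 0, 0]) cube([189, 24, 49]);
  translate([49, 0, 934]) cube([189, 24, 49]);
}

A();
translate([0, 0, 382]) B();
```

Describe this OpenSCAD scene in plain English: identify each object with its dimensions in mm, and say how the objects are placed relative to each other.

A is a four-legged stool. The seat is a 306×259×31 mm slab whose top surface is at z = 382 mm; four square legs, each 32×32 mm in cross-section, run from the floor (z = 0) to the underside of the seat, each flush with a corner of the seat. Four stretchers, 32 mm wide and 29 mm tall, connect adjacent legs with their undersides at z = 122 mm, each running between the inner faces of the legs it joins and aligned with the legs' outer faces on the other axis.

B is a rectangular picture frame lying in the x–z plane (depth along y). The opening is 189 mm wide (x) by 885 mm tall (z), surrounded by a border 49 mm wide on all four sides. The frame is 24 mm deep and is made of two full-height vertical stiles with two horizontal rails fitted between them.

The picture frame is on top of the stool.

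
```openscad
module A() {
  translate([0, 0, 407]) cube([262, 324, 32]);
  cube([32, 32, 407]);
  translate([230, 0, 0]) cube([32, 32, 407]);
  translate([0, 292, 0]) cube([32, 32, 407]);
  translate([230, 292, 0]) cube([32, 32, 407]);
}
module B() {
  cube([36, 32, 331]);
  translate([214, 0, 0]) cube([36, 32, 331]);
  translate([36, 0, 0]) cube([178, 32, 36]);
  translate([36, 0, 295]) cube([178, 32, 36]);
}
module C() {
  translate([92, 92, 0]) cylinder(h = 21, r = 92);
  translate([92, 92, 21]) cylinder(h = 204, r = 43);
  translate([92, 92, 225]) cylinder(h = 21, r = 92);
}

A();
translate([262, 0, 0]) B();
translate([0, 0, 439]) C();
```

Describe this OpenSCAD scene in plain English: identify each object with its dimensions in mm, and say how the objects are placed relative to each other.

A is a four-legged stool. The seat is a 262×324×32 mm slab whose top surface is at z = 439 mm; four square legs, each 32×32 mm in cross-section, run from the floor (z = 0) to the underside of the seat, each flush with a corner of the seat.

B is a rectangular picture frame lying in the x–z plane (depth along y). The opening is 178 mm wide (x) by 259 mm tall (z), surrounded by a border 36 mm wide on all four sides. The frame is 32 mm deep and is made of two full-height vertical stiles with two horizontal rails fitted between them.

C is a spool: two coaxial disc flanges of radius 92 mm and thickness 21 mm, joined by a core cylinder of radius 43 mm and height 204 mm. The lower flange rests on z = 0 and the three cylinders share a vertical axis.

The picture frame is against the stool's +x side, with their −y faces flush. The spool is on top of the stool.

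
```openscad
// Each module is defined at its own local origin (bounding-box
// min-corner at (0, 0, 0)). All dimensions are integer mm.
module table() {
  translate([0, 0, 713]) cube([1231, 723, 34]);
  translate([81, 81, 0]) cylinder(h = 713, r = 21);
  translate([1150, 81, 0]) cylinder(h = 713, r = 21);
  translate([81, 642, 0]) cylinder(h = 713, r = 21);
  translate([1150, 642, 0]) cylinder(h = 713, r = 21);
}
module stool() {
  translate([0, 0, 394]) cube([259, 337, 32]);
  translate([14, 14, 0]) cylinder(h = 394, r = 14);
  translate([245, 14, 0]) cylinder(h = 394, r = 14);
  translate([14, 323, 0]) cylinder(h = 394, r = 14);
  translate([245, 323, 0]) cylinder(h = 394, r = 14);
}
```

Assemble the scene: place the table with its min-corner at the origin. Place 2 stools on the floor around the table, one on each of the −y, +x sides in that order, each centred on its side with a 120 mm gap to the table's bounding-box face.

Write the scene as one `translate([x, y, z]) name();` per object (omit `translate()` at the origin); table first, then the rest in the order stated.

table();
translate([486, -457, 0]) stool();
translate([1351, 193, 0]) stool();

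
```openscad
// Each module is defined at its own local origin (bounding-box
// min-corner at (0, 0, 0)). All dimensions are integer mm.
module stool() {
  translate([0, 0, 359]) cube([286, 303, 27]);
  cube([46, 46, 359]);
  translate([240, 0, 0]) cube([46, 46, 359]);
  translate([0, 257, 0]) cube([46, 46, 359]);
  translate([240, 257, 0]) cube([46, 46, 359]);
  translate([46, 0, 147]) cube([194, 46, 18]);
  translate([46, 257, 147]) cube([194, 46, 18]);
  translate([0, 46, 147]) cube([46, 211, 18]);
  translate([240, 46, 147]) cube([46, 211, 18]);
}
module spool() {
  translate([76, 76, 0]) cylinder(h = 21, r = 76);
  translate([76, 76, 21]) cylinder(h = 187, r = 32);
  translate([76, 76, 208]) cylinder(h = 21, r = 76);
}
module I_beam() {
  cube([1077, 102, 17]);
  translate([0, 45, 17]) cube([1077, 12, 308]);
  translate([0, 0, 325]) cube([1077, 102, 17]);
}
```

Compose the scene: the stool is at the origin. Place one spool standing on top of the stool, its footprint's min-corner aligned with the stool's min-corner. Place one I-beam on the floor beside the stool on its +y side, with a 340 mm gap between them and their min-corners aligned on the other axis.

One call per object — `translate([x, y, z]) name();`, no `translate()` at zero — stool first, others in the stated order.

stool();
translate([0, 0, 386]) spool();
translate([0, 643, 0]) I_beam();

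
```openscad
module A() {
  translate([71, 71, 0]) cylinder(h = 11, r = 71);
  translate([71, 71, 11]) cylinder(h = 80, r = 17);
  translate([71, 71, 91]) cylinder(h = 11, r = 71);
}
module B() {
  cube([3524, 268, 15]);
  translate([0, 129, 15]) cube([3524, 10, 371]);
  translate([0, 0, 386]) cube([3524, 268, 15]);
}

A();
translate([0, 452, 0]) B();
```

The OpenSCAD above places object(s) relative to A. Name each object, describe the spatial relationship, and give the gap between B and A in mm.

The I-beam's nearest face is 310 mm from the spool's +y face.

A is a spool. B is an I-beam. The I-beam is on the floor beside the spool on its +y side. The gap between the I-beam and the spool is 310 mm.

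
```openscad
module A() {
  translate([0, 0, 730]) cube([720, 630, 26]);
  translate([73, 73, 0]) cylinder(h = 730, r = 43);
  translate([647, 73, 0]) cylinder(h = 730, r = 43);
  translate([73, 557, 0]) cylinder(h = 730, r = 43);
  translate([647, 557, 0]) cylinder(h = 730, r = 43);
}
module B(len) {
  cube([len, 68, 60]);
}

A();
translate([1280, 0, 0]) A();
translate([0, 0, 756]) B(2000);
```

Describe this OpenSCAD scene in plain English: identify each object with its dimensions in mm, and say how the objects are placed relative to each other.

A is a table with a 720×630 mm rectangular top, 26 mm thick, top surface at z = 756 mm, supported by four round legs of 86 mm diameter, each leg's bounding box inset 30 mm from the nearest pair of top edges, running from the floor.

B is a rectangular beam 2000 mm long (x), 68 mm deep (y), 60 mm thick (z).

The beam spans the tops of two tables placed 560 mm apart, resting at z = 756 mm.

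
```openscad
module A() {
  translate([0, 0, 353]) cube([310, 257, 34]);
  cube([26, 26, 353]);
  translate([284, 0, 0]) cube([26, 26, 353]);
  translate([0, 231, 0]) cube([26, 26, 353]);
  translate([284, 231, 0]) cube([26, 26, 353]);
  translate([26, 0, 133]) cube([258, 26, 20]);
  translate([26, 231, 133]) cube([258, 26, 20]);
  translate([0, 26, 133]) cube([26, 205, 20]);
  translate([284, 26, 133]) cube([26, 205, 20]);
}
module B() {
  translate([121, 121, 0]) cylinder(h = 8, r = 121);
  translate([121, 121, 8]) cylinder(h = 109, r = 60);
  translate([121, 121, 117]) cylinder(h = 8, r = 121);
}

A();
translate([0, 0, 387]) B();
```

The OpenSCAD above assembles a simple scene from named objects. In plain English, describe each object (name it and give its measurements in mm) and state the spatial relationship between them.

A is a four-legged stool. The seat is 310×257 mm, 34 mm thick, top at z = 387 mm. It stands on four square legs, each 26×26 mm in cross-section, from z = 0 to the seat underside, each flush with a corner of the seat. Four stretchers, 26 mm wide and 20 mm tall, connect adjacent legs with their undersides at z = 133 mm, each running between the inner faces of the legs it joins and aligned with the legs' outer faces on the other axis.

B is a spool: two coaxial disc flanges of radius 121 mm and thickness 8 mm, joined by a core cylinder of radius 60 mm and height 109 mm. The lower flange rests on z = 0 and the three cylinders share a vertical axis.

The spool is on top of the stool.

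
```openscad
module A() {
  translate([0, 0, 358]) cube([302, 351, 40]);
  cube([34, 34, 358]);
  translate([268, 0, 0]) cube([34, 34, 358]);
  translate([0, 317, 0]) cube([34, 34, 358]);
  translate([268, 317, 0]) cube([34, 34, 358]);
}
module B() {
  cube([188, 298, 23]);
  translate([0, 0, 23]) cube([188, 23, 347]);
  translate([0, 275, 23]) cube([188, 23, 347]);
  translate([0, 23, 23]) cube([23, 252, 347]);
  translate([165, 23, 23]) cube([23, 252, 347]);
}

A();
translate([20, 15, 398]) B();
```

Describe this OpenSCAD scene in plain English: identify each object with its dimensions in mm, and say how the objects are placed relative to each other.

A is a four-legged stool. The seat is a 302×351×40 mm slab whose top surface is at z = 398 mm; four square legs, each 34×34 mm in cross-section, run from the floor (z = 0) to the underside of the seat, each flush with a corner of the seat.

B is an open-topped rectangular box: outside dimensions 188×298×370 mm, with a uniform wall and base thickness of 23 mm. The base is a full 188×298 slab on the floor; four walls sit on top of the base. The front and back walls (the −y and +y sides) span the full width; the two side walls fit between them.

The open box is on top of the stool.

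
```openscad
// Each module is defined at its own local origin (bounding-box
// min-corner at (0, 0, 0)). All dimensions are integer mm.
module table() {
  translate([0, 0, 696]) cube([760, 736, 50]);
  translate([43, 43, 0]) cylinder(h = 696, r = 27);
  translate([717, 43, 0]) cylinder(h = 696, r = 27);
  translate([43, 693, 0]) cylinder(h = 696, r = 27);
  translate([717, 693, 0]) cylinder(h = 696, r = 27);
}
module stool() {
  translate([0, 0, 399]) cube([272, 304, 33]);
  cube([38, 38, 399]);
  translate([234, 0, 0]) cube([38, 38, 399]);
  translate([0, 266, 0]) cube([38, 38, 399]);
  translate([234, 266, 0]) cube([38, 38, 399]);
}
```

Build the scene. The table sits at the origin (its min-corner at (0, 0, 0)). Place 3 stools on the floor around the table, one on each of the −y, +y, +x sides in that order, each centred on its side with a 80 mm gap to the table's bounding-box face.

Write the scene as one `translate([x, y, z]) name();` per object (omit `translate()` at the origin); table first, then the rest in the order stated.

table();
translate([244, -384, 0]) stool();
translate([244, 816, 0]) stool();
translate([840, 216, 0]) stool();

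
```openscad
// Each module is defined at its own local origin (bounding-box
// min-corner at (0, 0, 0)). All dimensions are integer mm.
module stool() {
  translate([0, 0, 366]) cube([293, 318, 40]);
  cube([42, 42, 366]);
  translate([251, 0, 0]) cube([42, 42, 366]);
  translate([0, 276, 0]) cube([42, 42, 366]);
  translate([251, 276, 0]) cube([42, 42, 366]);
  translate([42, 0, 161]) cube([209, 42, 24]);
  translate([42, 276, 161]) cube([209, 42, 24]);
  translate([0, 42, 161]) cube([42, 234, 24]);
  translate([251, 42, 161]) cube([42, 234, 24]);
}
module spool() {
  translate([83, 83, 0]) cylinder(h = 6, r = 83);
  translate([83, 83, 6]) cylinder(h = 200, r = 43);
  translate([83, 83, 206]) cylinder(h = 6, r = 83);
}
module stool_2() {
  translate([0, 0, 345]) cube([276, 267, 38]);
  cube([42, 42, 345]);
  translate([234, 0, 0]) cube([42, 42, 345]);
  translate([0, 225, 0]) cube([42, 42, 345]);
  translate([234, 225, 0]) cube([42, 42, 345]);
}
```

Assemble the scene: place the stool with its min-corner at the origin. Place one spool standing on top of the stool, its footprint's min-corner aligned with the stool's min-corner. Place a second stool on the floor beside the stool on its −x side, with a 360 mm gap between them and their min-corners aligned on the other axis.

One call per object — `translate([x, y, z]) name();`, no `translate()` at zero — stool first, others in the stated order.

stool();
translate([0, 0, 406]) spool();
translate([-636, 0, 0]) stool_2();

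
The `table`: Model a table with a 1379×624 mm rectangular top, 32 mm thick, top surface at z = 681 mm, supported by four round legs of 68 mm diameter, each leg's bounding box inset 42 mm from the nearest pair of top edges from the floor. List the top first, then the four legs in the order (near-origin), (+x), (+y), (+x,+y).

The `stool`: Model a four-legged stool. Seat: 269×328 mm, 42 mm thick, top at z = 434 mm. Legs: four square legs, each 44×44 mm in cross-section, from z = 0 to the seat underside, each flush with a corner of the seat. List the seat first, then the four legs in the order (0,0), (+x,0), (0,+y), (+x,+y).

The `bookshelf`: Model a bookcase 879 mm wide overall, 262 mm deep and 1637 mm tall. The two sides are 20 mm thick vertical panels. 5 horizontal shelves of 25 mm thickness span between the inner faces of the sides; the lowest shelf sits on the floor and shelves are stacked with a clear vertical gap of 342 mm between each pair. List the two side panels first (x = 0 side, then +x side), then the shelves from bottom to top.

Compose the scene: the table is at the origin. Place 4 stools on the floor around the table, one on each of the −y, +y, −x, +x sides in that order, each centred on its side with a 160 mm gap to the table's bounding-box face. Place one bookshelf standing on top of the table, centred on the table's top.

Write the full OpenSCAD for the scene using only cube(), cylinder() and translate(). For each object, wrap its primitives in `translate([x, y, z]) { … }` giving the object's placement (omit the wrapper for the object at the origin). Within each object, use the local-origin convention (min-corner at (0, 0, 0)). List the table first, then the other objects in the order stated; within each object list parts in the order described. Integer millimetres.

translate([0, 0, 649]) cube([1379, 624, 32]);
translate([76, 76, 0]) cylinder(h = 649, r = 34);
translate([1303, 76, 0]) cylinder(h = 649, r = 34);
translate([76, 548, 0]) cylinder(h = 649, r = 34);
translate([1303, 548, 0]) cylinder(h = 649, r = 34);
translate([555, -488, 0]) {
  translate([0, 0, 392]) cube([269, 328, 42]);
  cube([44, 44, 392]);
  translate([225, 0, 0]) cube([44, 44, 392]);
  translate([0, 284, 0]) cube([44, 44, 392]);
  translate([225, 284, 0]) cube([44, 44, 392]);
}
translate([555, 784, 0]) {
  translate([0, 0, 392]) cube([269, 328, 42]);
  cube([44, 44, 392]);
  translate([225, 0, 0]) cube([44, 44, 392]);
  translate([0, 284, 0]) cube([44, 44, 392]);
  translate([225, 284, 0]) cube([44, 44, 392]);
}
translate([-429, 148, 0]) {
  translate([0, 0, 392]) cube([269, 328, 42]);
  cube([44, 44, 392]);
  translate([225, 0, 0]) cube([44, 44, 392]);
  translate([0, 284, 0]) cube([44, 44, 392]);
  translate([225, 284, 0]) cube([44, 44, 392]);
}
translate([1539, 148, 0]) {
  translate([0, 0, 392]) cube([269, 328, 42]);
  cube([44, 44, 392]);
  translate([225, 0, 0]) cube([44, 44, 392]);
  translate([0, 284, 0]) cube([44, 44, 392]);
  translate([225, 284, 0]) cube([44, 44, 392]);
}
translate([250, 181, 681]) {
  cube([20, 262, 1637]);
  translate([859, 0, 0]) cube([20, 262, 1637]);
  translate([20, 0, 0]) cube([839, 262, 25]);
  translate([20, 0, 367]) cube([839, 262, 25]);
  translate([20, 0, 734]) cube([839, 262, 25]);
  translate([20, 0, 1101]) cube([839, 262, 25]);
  translate([20, 0, 1468]) cube([839, 262, 25]);
}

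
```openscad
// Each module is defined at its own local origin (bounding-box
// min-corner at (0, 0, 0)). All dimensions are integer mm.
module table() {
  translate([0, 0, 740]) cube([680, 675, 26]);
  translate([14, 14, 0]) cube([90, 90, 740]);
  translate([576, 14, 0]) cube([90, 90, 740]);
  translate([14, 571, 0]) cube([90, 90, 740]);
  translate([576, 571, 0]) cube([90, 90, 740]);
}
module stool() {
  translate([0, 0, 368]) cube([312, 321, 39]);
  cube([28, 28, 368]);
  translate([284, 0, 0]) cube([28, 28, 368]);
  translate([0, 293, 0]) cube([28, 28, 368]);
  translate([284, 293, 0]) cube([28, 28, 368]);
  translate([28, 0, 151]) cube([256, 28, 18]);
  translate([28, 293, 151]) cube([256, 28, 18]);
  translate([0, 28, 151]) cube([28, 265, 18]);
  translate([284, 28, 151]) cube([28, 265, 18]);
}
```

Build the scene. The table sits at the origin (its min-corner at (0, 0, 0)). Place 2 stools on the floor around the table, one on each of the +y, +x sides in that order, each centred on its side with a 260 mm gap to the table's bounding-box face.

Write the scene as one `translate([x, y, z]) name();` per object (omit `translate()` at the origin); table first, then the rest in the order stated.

table();
translate([184, 935, 0]) stool();
translate([940, 177, 0]) stool();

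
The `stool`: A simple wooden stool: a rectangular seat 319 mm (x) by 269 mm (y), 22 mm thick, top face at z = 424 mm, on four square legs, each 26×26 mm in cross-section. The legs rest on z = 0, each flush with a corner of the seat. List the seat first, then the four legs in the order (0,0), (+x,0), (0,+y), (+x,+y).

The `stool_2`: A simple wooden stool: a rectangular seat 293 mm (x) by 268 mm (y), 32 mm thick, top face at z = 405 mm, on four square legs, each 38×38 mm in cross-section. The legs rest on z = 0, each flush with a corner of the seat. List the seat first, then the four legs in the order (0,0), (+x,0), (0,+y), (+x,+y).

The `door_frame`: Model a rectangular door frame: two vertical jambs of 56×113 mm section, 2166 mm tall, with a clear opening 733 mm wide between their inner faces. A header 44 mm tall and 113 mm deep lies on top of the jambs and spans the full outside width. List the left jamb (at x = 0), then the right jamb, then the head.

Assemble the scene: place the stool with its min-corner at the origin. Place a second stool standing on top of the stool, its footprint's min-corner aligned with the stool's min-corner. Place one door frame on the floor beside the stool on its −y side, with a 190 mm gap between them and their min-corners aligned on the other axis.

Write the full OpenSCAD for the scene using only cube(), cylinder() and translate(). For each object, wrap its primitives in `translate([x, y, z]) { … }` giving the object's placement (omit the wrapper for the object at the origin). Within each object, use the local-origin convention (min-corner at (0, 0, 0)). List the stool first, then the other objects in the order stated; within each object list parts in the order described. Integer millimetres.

translate([0, 0, 402]) cube([319, 269, 22]);
cube([26, 26, 402]);
translate([293, 0, 0]) cube([26, 26, 402]);
translate([0, 243, 0]) cube([26, 26, 402]);
translate([293, 243, 0]) cube([26, 26, 402]);
translate([0, 0, 424]) {
  translate([0, 0, 373]) cube([293, 268, 32]);
  cube([38, 38, 373]);
  translate([255, 0, 0]) cube([38, 38, 373]);
  translate([0, 230, 0]) cube([38, 38, 373]);
  translate([255, 230, 0]) cube([38, 38, 373]);
}
translate([0, -303, 0]) {
  cube([56, 113, 2166]);
  translate([789, 0, 0]) cube([56, 113, 2166]);
  translate([0, 0, 2166]) cube([845, 113, 44]);
}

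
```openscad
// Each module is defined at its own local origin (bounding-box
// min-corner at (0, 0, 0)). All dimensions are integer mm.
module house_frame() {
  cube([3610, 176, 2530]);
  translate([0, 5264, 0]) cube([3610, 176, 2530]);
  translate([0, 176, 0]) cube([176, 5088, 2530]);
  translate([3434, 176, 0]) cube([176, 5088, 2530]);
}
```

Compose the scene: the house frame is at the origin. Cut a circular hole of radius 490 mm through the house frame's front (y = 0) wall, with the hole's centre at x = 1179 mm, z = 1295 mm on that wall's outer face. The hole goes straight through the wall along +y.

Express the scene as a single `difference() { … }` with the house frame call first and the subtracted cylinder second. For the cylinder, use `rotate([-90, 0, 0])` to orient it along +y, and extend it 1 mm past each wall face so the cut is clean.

difference() {
  house_frame();
  translate([1179, -1, 1295]) rotate([-90, 0, 0]) cylinder(h = 178, r = 490);
}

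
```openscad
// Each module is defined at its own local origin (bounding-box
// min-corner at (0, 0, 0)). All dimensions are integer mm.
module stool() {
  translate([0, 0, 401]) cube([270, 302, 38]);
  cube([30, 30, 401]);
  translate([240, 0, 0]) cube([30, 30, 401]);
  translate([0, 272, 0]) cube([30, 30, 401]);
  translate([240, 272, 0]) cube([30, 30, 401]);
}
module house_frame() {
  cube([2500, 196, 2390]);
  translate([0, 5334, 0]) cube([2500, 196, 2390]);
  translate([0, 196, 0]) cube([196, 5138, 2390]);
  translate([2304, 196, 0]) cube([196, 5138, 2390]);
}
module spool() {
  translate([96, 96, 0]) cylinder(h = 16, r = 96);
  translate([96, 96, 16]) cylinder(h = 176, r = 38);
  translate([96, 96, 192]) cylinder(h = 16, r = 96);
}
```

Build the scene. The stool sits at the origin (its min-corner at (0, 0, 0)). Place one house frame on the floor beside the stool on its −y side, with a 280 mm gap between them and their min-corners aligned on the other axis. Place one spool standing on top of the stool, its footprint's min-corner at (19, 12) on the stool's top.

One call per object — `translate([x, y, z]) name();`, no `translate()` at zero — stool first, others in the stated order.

stool();
translate([0, -5810, 0]) house_frame();
translate([19, 12, 439]) spool();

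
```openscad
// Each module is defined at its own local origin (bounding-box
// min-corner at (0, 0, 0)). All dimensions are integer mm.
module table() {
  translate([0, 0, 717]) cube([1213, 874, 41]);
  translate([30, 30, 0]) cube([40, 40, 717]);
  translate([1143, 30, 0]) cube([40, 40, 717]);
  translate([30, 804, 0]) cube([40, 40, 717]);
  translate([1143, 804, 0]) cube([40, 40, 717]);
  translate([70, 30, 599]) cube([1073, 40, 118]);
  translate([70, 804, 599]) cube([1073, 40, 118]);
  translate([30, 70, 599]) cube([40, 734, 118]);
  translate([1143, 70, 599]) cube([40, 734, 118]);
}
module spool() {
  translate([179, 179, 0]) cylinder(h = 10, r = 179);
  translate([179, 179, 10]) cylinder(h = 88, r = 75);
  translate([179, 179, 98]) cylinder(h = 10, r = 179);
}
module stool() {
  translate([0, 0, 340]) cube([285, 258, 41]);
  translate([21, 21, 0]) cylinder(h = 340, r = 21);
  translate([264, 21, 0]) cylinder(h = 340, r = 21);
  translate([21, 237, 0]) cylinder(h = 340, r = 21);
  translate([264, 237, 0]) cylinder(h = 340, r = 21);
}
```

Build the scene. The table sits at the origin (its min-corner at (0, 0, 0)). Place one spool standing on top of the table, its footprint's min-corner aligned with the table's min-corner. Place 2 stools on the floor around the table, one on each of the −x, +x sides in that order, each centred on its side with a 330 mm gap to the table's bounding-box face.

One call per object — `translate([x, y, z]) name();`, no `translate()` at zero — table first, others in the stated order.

table();
translate([0, 0, 758]) spool();
translate([-615, 308, 0]) stool();
translate([1543, 308, 0]) stool();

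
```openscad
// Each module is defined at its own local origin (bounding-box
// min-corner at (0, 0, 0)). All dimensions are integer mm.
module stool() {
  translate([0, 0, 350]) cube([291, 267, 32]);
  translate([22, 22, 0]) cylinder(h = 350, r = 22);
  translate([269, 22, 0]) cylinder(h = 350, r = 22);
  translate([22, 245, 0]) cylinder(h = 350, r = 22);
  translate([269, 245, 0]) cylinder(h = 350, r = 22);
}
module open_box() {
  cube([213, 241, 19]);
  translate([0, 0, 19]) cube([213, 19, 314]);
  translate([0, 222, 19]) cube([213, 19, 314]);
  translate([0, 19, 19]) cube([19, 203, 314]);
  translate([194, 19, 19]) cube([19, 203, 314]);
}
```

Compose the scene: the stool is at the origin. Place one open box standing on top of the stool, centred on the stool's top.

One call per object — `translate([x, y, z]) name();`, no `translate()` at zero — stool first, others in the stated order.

stool();
translate([39, 13, 382]) open_box();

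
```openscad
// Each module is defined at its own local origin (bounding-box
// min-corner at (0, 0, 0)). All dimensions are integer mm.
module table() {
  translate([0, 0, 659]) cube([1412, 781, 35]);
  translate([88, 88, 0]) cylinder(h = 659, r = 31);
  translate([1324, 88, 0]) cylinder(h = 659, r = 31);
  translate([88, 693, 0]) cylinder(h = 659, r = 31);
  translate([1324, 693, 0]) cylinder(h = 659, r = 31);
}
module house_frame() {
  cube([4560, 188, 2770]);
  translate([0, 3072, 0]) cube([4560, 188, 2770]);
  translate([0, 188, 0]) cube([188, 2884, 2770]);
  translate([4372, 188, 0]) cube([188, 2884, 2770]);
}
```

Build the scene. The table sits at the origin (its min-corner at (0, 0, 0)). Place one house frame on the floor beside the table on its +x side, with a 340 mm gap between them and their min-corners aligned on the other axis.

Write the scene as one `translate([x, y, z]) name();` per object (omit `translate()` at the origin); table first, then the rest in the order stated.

table();
translate([1752, 0, 0]) house_frame();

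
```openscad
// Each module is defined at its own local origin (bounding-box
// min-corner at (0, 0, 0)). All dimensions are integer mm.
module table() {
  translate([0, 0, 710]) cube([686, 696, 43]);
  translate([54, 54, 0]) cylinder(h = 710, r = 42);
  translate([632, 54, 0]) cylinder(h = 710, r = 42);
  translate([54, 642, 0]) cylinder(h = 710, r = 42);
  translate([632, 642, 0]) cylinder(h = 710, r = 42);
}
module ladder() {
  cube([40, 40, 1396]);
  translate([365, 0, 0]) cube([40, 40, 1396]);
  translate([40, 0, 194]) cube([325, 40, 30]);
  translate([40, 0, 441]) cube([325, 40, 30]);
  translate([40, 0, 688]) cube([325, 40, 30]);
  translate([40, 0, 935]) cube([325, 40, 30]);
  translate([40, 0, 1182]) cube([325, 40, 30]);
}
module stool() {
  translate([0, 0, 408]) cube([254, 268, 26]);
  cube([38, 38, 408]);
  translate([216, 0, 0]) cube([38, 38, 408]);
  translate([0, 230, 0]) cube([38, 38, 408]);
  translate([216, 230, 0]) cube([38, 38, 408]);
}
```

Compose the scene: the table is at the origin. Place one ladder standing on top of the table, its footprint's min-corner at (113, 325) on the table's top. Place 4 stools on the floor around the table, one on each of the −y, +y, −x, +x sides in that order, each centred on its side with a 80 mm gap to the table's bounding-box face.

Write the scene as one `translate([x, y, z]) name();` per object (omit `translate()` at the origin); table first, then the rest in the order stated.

table();
translate([113, 325, 753]) ladder();
translate([216, -348, 0]) stool();
translate([216, 776, 0]) stool();
translate([-334, 214, 0]) stool();
translate([766, 214, 0]) stool();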